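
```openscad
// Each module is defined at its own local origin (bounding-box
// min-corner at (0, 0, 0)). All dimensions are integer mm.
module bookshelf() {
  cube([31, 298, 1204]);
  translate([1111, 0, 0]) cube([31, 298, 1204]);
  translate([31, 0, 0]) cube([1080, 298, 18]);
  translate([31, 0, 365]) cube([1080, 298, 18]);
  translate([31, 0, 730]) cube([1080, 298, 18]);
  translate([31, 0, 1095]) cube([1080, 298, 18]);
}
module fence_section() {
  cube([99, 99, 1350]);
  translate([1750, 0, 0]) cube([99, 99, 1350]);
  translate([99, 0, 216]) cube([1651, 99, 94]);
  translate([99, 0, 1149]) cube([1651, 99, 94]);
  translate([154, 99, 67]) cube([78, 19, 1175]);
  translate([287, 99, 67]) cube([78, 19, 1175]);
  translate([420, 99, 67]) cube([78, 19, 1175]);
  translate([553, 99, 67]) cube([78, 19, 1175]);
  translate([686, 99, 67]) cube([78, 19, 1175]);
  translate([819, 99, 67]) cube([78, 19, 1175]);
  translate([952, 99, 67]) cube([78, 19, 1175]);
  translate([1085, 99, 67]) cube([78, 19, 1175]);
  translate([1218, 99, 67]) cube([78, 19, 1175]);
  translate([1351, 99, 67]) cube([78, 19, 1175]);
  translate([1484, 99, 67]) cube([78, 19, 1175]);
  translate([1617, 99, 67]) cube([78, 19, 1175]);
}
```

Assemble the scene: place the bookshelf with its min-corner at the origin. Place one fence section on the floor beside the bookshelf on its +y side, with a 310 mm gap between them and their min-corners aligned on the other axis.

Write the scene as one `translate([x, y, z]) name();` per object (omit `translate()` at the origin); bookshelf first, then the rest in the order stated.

bookshelf();
translate([0, 608, 0]) fence_section();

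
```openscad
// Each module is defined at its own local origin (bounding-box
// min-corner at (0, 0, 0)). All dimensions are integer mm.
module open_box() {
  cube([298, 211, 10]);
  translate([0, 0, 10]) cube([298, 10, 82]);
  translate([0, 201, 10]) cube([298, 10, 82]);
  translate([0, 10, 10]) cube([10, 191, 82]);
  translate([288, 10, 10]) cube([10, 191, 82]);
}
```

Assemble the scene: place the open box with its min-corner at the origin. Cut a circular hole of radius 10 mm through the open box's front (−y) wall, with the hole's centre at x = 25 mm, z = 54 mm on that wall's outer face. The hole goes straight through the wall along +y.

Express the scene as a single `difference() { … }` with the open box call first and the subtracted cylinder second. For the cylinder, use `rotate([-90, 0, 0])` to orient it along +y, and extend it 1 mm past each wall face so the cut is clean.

difference() {
  open_box();
  translate([25, -1, 54]) rotate([-90, 0, 0]) cylinder(h = 12, r = 10);
}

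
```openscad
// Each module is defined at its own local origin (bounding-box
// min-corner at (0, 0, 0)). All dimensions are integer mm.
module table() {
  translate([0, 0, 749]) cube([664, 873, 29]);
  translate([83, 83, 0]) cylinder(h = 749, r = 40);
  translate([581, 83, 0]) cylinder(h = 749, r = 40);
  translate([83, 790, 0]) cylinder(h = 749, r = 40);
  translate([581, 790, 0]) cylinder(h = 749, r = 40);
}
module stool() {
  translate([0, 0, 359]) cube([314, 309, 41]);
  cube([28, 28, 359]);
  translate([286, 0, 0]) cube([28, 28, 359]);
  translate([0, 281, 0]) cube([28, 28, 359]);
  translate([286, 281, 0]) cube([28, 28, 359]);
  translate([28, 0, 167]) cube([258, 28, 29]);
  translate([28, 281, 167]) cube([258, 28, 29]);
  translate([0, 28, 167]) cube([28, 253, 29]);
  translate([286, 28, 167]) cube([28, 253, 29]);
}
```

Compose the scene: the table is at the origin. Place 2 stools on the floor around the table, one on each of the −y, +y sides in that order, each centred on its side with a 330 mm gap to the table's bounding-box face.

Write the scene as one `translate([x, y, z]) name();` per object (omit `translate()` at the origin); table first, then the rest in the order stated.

table();
translate([175, -639, 0]) stool();
translate([175, 1203, 0]) stool();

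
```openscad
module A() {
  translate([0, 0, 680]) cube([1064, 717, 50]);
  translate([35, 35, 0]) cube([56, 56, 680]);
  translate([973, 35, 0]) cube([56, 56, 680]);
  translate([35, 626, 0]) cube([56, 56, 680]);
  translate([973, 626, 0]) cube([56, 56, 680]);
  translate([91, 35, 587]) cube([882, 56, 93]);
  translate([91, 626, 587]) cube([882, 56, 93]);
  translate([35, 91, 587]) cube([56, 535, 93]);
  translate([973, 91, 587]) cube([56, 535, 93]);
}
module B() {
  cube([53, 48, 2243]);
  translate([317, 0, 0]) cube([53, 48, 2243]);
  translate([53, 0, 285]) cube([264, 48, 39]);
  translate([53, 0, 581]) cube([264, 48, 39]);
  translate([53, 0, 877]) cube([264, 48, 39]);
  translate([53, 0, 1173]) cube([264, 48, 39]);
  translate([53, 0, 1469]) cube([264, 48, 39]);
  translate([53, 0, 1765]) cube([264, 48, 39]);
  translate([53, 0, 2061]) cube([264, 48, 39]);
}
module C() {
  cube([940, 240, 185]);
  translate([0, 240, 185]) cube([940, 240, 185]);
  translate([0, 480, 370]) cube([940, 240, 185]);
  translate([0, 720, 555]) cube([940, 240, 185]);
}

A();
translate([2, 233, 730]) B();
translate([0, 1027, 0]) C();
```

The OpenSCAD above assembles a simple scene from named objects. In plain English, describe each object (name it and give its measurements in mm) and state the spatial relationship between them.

A is a rectangular dining table. The top is 1064×717×50 mm with its upper surface at z = 730 mm. It stands on four 56×56 mm square legs, each inset 35 mm from the nearest pair of top edges, running from the floor to the underside of the top. Four apron rails, 56 mm thick and 93 mm tall, run between adjacent legs with their top edges flush with the underside of the top and their outer faces flush with the legs' outer faces.

B is a straight ladder. Two 53×48 mm vertical rails, 2243 mm tall, stand 370 mm apart (outside-to-outside) with their front faces coplanar on the −y side. 7 rungs, each 48 mm deep and 39 mm tall, span between the inner faces of the rails, front faces flush with the rails. The lowest rung's underside is at z = 285 mm and rungs are spaced 296 mm apart (underside to underside).

C is a straight staircase of 4 solid steps. Each step is 940 mm wide (x), 240 mm deep (y, the going) and 185 mm tall (the rise). The first step rests on the floor; each subsequent step sits one going further in +y and one rise higher in +z, directly behind and above the previous step with no overlap.

The ladder is on top of the table. The staircase is on the floor beside the table on its +y side.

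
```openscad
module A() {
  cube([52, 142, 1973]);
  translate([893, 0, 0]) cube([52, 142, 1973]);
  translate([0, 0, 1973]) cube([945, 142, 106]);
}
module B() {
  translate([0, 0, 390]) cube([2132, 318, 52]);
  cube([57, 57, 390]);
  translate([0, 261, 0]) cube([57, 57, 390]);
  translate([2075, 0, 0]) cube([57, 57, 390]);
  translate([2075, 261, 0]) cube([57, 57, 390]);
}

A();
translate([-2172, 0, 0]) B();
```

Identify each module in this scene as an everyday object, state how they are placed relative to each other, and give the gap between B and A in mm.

A is a door frame. B is a bench. The bench is on the floor beside the door frame on its −x side. The gap between the bench and the door frame is 40 mm.

The bench's nearest face is 40 mm from the door frame's −x face.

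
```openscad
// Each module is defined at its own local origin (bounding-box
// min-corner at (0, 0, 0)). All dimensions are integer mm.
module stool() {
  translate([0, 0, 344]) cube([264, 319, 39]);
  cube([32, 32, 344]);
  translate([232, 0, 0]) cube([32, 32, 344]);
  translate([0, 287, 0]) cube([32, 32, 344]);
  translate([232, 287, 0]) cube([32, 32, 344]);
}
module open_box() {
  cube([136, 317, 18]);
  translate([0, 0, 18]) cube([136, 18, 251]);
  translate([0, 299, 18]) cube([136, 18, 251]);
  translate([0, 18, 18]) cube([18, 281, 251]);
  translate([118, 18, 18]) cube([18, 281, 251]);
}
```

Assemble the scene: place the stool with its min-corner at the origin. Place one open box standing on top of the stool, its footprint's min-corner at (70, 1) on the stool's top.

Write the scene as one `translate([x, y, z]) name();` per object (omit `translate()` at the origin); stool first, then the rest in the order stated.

stool();
translate([70, 1, 383]) open_box();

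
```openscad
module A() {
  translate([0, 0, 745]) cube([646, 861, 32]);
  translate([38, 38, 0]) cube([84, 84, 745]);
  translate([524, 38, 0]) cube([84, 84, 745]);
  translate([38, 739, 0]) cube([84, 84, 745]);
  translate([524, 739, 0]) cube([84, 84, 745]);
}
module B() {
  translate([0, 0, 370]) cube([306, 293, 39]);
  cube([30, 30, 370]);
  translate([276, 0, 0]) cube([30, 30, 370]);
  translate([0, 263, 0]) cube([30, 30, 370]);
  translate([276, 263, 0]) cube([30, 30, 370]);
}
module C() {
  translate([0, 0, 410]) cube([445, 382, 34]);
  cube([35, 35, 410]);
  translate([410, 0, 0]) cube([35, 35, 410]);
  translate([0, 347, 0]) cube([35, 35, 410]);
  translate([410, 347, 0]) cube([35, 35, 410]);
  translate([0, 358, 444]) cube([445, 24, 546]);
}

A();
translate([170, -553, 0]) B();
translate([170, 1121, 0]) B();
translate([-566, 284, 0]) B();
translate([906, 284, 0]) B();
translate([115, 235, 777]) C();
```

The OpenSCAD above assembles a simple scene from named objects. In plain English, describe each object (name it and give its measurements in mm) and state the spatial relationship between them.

A is a table: top 646 mm (x) × 861 mm (y), 32 mm thick, upper face at z = 777 mm, on four 84×84 mm square legs, each inset 38 mm from the nearest pair of top edges, running from z = 0 to the bottom of the top.

B is a simple wooden stool: a rectangular seat 306 mm (x) by 293 mm (y), 39 mm thick, top face at z = 409 mm, on four square legs, each 30×30 mm in cross-section. The legs rest on z = 0, each flush with a corner of the seat.

C is a chair: 445×382 mm seat, 34 mm thick, top at z = 444 mm, on four 35 mm square corner legs flush with the seat edges. A 24 mm thick backrest slab spans the full seat width, extending 546 mm above the seat top, its back face flush with the seat's +y edge.

Four stools sit around the table at the −y, +y, −x, +x sides. The chair is on top of the table.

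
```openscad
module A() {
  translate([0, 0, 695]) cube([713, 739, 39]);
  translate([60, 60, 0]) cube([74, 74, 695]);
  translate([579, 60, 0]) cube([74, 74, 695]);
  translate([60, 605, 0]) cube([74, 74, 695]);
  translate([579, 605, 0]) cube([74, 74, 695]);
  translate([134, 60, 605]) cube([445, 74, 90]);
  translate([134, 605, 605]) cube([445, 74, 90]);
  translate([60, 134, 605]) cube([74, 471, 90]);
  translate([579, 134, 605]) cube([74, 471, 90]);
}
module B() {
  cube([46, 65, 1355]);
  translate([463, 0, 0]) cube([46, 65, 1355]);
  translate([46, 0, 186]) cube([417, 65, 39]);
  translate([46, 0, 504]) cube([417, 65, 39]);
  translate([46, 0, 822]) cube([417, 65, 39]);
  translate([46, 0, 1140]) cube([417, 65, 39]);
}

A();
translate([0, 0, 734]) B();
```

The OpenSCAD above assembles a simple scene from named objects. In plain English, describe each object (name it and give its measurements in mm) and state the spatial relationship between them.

A is a table: top 713 mm (x) × 739 mm (y), 39 mm thick, upper face at z = 734 mm, on four 74×74 mm square legs, each inset 60 mm from the nearest pair of top edges, running from z = 0 to the bottom of the top. Four apron rails, 74 mm thick and 90 mm tall, run between adjacent legs with their top edges flush with the underside of the top and their outer faces flush with the legs' outer faces.

B is a wooden ladder with two side rails of 46×65 mm section and 1355 mm height, set 509 mm apart overall. Between them run 4 rectangular rungs (65 mm deep, 39 mm thick), front faces flush with the rails' −y face. The bottom of the first rung is 186 mm above the floor and each subsequent rung is 318 mm higher than the one below.

The ladder is on top of the table.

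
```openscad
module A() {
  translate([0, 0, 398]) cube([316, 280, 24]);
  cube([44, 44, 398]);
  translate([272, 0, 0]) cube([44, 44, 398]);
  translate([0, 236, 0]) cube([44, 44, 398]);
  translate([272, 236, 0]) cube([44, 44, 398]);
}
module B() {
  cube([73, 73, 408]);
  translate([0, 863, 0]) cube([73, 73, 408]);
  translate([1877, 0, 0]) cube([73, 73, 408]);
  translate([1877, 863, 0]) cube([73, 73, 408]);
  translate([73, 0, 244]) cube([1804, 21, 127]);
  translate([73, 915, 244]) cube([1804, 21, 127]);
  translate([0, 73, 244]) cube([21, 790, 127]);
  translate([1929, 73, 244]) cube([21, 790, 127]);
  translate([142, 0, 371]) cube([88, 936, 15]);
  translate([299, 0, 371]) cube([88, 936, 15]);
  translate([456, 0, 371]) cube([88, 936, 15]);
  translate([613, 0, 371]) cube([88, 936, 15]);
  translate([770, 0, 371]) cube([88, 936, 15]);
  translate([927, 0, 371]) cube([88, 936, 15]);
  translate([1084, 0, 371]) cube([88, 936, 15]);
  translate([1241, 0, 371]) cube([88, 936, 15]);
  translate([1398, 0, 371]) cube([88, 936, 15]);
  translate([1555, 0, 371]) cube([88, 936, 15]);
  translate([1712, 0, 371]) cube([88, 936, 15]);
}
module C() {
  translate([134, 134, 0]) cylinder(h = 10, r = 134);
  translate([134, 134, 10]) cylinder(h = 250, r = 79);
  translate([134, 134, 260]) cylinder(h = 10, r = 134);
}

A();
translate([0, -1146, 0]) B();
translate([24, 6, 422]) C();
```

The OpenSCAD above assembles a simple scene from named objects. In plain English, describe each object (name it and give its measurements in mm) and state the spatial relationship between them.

A is a four-legged stool. The seat is a 316×280×24 mm slab whose top surface is at z = 422 mm; four square legs, each 44×44 mm in cross-section, run from the floor (z = 0) to the underside of the seat, each flush with a corner of the seat.

B is a bed frame 1950 mm long (x) by 936 mm wide (y). Four 73×73 mm corner posts, 408 mm tall, at the corners of the footprint. Four rails of 21 mm thickness and 127 mm height run between adjacent posts with their undersides at z = 244 mm, their outer faces flush with the outside of the frame (the two x-running rails run between the posts' inner faces; the two y-running rails run between the posts' inner faces). 11 slats, each 88 mm wide (x) and 15 mm thick, lie across the top of the two x-running rails, running the full 936 mm width of the frame in y; the slats are evenly spaced along x between the inner faces of the end posts with equal gaps (rounded down to the nearest mm) at the −x end and between each pair — any rounding remainder accumulates at the +x end.

C is a spool: two coaxial disc flanges of radius 134 mm and thickness 10 mm, joined by a core cylinder of radius 79 mm and height 250 mm. The lower flange rests on z = 0 and the three cylinders share a vertical axis.

The bed frame is on the floor beside the stool on its −y side. The spool is on top of the stool, centred.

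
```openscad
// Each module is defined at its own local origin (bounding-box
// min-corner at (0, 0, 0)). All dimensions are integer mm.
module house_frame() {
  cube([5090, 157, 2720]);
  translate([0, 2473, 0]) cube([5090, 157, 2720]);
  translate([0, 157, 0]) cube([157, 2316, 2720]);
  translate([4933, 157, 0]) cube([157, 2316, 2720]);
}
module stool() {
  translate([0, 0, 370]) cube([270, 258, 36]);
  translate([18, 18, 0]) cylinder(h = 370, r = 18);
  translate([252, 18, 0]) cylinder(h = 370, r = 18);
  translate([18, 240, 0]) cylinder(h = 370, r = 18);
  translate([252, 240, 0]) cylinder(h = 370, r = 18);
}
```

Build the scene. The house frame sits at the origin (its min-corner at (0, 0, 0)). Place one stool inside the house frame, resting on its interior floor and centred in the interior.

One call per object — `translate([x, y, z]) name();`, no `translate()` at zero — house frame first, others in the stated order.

house_frame();
translate([2410, 1186, 0]) stool();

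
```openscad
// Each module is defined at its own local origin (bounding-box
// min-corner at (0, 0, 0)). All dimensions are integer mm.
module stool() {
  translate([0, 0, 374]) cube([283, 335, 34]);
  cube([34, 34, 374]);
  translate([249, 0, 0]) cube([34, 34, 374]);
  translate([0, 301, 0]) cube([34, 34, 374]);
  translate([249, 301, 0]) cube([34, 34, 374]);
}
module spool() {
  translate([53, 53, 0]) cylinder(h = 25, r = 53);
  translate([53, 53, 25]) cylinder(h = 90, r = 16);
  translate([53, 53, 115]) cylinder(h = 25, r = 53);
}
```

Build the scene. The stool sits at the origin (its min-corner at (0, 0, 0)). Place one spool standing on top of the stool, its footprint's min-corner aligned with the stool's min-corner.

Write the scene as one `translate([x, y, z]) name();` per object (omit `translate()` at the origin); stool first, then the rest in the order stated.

stool();
translate([0, 0, 408]) spool();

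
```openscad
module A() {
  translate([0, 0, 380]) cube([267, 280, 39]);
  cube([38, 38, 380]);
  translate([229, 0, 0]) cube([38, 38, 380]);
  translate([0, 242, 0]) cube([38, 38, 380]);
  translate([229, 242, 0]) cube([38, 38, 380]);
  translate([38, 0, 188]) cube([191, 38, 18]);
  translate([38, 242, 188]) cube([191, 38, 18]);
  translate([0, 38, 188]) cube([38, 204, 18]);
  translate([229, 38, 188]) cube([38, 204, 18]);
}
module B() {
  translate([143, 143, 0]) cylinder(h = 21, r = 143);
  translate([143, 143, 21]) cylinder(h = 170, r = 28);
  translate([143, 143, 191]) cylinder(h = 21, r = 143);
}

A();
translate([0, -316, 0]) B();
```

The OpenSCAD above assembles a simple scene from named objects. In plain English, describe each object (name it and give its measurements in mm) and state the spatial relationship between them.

A is a four-legged stool. The seat is 267×280 mm, 39 mm thick, top at z = 419 mm. It stands on four square legs, each 38×38 mm in cross-section, from z = 0 to the seat underside, each flush with a corner of the seat. Four stretchers, 38 mm wide and 18 mm tall, connect adjacent legs with their undersides at z = 188 mm, each running between the inner faces of the legs it joins and aligned with the legs' outer faces on the other axis.

B is a spool: two coaxial disc flanges of radius 143 mm and thickness 21 mm, joined by a core cylinder of radius 28 mm and height 170 mm. The lower flange rests on z = 0 and the three cylinders share a vertical axis.

The spool is on the floor beside the stool on its −y side.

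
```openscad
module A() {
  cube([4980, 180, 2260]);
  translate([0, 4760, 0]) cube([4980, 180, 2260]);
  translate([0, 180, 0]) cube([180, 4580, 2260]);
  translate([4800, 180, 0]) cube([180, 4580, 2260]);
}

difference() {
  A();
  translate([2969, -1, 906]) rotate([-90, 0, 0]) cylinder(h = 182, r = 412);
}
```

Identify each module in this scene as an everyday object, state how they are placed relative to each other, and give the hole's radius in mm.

A is a house frame. The house frame has a circular hole through its front wall. The hole's radius is 412 mm.

The subtracted cylinder has r = 412 mm.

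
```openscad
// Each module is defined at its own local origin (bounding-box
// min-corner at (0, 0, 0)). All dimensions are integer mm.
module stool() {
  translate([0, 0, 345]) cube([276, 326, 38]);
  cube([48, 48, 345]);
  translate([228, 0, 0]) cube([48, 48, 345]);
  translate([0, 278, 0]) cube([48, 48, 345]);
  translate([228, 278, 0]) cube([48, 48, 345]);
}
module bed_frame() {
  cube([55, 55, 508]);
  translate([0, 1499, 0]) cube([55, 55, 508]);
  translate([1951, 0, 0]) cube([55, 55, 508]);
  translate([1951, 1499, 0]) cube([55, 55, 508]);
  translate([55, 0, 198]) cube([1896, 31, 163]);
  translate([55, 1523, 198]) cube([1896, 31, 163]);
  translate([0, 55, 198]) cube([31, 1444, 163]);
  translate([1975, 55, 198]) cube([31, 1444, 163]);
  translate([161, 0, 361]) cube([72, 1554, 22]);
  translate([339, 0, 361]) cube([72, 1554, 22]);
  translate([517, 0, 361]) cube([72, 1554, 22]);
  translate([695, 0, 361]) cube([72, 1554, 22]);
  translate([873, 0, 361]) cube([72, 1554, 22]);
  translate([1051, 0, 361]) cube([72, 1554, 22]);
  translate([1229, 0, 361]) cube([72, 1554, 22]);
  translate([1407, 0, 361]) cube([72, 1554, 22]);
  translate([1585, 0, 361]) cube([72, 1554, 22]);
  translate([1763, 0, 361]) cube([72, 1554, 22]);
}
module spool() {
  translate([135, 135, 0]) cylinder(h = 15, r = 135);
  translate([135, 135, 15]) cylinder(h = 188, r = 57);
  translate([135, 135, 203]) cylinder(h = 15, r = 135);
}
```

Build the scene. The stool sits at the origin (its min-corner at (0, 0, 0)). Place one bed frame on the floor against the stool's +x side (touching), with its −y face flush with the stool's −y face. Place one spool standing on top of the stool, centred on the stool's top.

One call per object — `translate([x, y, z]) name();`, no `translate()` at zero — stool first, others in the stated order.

stool();
translate([276, 0, 0]) bed_frame();
translate([3, 28, 383]) spool();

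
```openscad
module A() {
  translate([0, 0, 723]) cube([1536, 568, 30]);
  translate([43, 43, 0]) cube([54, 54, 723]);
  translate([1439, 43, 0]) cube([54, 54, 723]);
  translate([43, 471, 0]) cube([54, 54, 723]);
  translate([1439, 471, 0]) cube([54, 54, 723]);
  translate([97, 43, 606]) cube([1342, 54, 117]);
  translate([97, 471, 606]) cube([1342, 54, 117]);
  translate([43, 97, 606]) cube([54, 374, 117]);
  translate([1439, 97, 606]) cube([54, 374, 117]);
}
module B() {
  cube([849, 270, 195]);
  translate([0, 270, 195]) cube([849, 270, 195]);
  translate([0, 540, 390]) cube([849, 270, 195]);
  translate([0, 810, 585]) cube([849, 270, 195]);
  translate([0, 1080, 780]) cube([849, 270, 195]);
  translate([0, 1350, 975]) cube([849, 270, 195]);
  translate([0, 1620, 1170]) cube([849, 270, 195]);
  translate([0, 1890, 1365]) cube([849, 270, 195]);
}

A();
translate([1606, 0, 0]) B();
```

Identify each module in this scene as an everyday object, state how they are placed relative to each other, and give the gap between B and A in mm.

A is a table. B is a staircase. The staircase is on the floor beside the table on its +x side. The gap between the staircase and the table is 70 mm.

The staircase's nearest face is 70 mm from the table's +x face.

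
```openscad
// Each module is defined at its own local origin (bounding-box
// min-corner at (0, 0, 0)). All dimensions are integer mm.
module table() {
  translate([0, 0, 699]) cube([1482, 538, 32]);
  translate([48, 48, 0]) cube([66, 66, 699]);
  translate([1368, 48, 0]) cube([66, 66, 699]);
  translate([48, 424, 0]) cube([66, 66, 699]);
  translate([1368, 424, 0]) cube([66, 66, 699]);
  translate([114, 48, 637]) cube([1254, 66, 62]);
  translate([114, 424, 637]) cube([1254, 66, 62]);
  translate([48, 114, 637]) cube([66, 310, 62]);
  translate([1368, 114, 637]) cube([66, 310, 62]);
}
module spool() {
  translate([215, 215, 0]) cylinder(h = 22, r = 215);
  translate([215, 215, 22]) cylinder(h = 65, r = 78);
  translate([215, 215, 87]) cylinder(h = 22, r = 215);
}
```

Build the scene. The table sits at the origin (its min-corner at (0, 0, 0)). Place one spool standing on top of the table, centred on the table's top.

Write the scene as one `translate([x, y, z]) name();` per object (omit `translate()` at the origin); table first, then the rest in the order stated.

table();
translate([526, 54, 731]) spool();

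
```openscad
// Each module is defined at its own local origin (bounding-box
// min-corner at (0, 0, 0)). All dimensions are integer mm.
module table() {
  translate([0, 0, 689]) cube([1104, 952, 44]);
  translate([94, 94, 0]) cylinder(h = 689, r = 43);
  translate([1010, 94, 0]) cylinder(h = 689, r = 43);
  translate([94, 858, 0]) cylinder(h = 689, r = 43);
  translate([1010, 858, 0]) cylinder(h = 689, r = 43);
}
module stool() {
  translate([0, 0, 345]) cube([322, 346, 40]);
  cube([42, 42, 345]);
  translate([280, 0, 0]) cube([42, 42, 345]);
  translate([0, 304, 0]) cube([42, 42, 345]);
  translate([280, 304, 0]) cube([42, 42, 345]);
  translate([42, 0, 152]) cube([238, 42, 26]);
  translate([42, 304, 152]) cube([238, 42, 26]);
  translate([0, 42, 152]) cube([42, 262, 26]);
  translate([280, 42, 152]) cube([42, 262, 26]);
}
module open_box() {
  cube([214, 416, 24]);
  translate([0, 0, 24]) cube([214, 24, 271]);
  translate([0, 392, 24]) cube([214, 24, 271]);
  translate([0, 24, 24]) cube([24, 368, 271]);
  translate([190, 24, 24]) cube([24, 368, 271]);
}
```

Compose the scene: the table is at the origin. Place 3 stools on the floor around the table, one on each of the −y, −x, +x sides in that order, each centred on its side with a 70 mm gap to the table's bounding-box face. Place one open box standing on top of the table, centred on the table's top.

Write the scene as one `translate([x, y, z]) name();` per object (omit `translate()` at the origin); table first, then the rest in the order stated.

table();
translate([391, -416, 0]) stool();
translate([-392, 303, 0]) stool();
translate([1174, 303, 0]) stool();
translate([445, 268, 733]) open_box();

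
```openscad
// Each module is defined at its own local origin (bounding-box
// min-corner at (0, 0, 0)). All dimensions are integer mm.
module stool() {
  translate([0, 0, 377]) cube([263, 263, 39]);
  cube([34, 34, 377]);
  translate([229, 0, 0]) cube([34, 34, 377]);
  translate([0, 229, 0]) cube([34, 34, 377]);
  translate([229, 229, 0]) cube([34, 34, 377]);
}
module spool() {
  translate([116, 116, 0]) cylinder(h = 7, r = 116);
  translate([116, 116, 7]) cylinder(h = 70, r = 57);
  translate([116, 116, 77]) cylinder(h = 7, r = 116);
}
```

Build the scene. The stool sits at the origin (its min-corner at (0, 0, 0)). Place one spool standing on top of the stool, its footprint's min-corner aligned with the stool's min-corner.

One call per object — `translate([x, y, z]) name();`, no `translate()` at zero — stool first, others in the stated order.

stool();
translate([0, 0, 416]) spool();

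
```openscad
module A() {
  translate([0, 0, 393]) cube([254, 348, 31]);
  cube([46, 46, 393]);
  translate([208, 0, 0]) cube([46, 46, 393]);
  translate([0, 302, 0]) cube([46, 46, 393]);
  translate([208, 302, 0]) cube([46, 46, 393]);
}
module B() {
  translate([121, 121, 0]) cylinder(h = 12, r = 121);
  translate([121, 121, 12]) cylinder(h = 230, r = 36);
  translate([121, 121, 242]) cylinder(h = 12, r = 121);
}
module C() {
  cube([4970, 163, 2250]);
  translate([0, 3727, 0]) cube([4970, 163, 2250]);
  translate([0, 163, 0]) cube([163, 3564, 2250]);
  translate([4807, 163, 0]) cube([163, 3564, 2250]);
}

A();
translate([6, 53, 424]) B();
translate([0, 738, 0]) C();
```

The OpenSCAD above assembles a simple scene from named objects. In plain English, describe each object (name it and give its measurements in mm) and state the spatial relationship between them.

A is a four-legged stool. The seat is a 254×348×31 mm slab whose top surface is at z = 424 mm; four square legs, each 46×46 mm in cross-section, run from the floor (z = 0) to the underside of the seat, each flush with a corner of the seat.

B is a spool: two coaxial disc flanges of radius 121 mm and thickness 12 mm, joined by a core cylinder of radius 36 mm and height 230 mm. The lower flange rests on z = 0 and the three cylinders share a vertical axis.

C is the wall frame of a small rectangular building: four walls, each 2250 mm tall and 163 mm thick, enclosing a footprint 4970 mm (x) by 3890 mm (y) outside-to-outside, with no floor or roof. The front and back walls (the −y and +y sides) span the full width; the two side walls fit between them.

The spool is on top of the stool, centred. The house frame is on the floor beside the stool on its +y side.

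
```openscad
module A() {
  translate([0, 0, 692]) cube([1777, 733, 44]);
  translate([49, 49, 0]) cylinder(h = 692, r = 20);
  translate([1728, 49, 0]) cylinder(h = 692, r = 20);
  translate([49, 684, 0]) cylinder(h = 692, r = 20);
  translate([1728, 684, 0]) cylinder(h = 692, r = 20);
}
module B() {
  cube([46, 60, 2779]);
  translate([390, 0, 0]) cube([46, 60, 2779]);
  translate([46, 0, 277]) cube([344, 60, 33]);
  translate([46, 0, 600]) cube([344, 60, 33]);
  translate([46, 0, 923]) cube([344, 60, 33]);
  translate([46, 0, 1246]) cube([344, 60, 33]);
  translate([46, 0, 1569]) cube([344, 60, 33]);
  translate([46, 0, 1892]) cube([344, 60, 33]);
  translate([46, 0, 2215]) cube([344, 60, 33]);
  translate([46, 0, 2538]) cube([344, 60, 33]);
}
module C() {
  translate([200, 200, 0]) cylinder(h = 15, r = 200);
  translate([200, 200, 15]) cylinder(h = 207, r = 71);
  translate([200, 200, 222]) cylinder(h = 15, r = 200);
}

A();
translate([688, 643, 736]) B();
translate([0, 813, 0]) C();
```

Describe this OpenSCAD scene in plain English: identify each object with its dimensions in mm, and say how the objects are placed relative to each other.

A is a table with a 1777×733 mm rectangular top, 44 mm thick, top surface at z = 736 mm, supported by four round legs of 40 mm diameter, each leg's bounding box inset 29 mm from the nearest pair of top edges, running from the floor.

B is a straight ladder. Two 46×60 mm vertical rails, 2779 mm tall, stand 436 mm apart (outside-to-outside) with their front faces coplanar on the −y side. 8 rungs, each 60 mm deep and 33 mm tall, span between the inner faces of the rails, front faces flush with the rails. The lowest rung's underside is at z = 277 mm and rungs are spaced 323 mm apart (underside to underside).

C is a spool: two coaxial disc flanges of radius 200 mm and thickness 15 mm, joined by a core cylinder of radius 71 mm and height 207 mm. The lower flange rests on z = 0 and the three cylinders share a vertical axis.

The ladder is on top of the table. The spool is on the floor beside the table on its +y side.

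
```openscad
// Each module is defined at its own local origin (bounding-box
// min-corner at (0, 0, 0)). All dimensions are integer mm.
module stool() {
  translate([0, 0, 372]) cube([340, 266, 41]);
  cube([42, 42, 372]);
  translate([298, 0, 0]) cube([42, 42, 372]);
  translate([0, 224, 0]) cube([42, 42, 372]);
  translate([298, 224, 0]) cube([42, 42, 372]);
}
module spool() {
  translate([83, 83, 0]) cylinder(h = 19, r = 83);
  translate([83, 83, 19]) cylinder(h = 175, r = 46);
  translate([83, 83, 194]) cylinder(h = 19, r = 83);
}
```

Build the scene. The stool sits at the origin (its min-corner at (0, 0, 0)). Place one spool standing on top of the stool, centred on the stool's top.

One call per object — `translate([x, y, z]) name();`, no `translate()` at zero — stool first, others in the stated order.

stool();
translate([87, 50, 413]) spool();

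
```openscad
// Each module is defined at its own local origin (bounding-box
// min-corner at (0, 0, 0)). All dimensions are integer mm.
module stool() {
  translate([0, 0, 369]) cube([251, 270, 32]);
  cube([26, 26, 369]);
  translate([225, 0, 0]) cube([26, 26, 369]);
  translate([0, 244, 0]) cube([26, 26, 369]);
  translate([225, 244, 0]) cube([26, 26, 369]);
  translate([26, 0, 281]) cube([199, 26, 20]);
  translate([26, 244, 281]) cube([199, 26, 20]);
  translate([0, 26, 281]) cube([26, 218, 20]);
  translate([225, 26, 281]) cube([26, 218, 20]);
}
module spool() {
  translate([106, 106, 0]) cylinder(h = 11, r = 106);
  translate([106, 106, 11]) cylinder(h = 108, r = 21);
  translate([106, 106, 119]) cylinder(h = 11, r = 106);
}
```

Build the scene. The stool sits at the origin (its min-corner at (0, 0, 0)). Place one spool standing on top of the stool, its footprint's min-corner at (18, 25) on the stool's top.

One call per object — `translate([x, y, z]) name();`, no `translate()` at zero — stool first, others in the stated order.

stool();
translate([18, 25, 401]) spool();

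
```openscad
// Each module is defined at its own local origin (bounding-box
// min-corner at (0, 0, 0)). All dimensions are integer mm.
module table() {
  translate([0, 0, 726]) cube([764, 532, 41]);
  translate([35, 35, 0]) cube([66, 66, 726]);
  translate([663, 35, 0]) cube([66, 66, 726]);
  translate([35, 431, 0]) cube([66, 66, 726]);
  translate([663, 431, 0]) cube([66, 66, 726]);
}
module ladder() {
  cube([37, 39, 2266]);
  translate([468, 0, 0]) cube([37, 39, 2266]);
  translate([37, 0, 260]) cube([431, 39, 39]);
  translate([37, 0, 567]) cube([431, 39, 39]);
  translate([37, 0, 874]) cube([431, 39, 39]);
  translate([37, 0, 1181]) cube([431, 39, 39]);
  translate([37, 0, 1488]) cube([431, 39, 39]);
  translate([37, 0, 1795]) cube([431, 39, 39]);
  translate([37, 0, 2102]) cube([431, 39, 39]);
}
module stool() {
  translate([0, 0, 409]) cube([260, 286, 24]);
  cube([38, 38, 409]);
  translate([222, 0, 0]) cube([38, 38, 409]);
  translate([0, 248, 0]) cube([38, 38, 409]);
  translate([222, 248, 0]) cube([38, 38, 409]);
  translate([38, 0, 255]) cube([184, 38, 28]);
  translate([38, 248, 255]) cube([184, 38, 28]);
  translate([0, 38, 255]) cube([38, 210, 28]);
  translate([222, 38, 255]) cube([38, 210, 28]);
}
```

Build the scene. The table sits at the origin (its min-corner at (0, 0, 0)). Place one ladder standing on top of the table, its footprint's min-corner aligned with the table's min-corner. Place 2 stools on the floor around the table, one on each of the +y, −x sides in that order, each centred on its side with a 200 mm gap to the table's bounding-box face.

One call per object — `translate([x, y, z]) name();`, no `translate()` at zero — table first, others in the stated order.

table();
translate([0, 0, 767]) ladder();
translate([252, 732, 0]) stool();
translate([-460, 123, 0]) stool();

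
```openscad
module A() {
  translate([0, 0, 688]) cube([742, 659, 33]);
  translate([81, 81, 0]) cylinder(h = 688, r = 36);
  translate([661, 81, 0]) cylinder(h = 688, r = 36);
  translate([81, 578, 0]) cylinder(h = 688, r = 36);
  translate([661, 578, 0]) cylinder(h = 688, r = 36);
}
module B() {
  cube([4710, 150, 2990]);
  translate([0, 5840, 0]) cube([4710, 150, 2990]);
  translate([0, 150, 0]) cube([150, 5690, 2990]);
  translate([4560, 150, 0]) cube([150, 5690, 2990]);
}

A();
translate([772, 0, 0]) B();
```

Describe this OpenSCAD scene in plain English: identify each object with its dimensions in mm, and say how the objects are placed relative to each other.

A is a table with a 742×659 mm rectangular top, 33 mm thick, top surface at z = 721 mm, supported by four round legs of 72 mm diameter, each leg's bounding box inset 45 mm from the nearest pair of top edges, running from the floor.

B is the wall frame of a small rectangular building: four walls, each 2990 mm tall and 150 mm thick, enclosing a footprint 4710 mm (x) by 5990 mm (y) outside-to-outside, with no floor or roof. The front and back walls (the −y and +y sides) span the full width; the two side walls fit between them.

The house frame is on the floor beside the table on its +x side.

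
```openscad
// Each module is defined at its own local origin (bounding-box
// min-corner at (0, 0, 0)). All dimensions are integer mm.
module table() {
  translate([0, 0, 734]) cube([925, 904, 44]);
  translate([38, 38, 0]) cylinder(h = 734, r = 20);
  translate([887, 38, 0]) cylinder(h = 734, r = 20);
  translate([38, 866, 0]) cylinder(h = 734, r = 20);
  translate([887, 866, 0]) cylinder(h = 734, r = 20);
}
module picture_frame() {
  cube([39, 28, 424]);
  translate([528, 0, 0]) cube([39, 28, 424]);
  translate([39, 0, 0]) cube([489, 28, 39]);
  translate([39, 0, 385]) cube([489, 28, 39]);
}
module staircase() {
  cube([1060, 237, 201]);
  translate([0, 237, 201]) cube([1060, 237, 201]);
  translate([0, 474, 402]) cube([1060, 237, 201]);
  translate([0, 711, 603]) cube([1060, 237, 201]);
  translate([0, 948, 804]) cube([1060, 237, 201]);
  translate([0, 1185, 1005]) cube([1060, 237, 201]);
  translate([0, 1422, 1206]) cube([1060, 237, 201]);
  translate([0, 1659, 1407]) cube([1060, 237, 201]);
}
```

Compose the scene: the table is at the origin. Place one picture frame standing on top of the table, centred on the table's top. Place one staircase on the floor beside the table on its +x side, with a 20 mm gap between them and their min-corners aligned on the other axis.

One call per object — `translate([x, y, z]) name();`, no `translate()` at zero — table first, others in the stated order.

table();
translate([179, 438, 778]) picture_frame();
translate([945, 0, 0]) staircase();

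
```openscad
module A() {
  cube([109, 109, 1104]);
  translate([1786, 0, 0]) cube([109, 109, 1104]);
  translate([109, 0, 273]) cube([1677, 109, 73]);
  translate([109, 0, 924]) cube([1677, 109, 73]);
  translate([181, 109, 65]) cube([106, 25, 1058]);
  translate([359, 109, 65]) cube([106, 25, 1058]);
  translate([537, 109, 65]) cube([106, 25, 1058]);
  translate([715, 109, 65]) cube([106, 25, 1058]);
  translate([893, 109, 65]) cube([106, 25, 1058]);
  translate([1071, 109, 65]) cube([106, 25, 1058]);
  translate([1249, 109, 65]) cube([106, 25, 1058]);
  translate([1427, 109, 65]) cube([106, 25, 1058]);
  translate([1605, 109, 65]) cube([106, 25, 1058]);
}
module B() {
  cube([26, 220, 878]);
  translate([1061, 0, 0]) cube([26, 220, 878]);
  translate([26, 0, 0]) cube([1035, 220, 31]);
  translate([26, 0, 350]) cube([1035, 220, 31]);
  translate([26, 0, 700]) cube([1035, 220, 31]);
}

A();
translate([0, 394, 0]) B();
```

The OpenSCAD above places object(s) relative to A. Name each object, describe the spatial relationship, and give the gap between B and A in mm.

The bookshelf's nearest face is 260 mm from the fence section's +y face.

A is a fence section. B is a bookshelf. The bookshelf is on the floor beside the fence section on its +y side. The gap between the bookshelf and the fence section is 260 mm.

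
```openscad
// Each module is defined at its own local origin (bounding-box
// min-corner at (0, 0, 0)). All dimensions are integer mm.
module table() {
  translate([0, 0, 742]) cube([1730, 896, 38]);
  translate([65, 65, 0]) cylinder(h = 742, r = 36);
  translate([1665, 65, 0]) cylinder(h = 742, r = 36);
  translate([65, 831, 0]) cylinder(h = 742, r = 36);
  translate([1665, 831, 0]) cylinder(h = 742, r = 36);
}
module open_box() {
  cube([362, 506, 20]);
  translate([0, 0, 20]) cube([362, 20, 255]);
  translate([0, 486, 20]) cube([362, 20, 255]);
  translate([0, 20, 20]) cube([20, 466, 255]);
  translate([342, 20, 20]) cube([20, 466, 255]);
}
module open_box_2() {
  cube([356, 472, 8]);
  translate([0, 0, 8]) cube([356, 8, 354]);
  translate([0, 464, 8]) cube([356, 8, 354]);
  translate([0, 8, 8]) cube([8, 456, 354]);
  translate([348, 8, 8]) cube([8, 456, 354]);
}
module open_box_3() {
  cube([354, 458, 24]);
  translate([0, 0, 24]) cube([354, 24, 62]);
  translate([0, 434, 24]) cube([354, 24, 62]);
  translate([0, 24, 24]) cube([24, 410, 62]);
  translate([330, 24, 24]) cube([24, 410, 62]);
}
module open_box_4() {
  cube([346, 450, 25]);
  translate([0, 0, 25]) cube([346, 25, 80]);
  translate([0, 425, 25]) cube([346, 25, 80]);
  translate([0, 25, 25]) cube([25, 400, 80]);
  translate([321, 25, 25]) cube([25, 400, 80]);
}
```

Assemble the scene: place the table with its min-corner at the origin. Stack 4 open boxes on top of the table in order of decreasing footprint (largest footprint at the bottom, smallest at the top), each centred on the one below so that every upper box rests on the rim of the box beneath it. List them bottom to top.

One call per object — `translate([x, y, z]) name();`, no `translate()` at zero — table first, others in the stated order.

table();
translate([684, 195, 780]) open_box();
translate([687, 212, 1055]) open_box_2();
translate([688, 219, 1417]) open_box_3();
translate([692, 223, 1503]) open_box_4();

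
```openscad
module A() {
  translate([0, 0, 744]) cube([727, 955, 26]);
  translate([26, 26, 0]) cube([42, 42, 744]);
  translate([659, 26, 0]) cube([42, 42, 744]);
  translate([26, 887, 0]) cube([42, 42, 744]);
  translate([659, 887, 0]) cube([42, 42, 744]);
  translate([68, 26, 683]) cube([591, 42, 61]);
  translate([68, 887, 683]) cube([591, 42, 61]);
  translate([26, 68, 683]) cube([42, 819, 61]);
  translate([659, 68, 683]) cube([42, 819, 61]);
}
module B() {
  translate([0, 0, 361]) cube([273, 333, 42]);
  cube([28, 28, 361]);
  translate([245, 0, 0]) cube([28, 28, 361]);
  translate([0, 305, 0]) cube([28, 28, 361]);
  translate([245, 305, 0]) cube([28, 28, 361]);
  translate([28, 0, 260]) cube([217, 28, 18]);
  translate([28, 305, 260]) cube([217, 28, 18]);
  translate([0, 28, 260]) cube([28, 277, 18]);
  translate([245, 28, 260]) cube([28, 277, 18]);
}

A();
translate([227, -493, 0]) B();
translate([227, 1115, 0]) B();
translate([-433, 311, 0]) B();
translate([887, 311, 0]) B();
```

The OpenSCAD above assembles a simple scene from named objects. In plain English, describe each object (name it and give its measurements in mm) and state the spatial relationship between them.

A is a table with a 727×955 mm rectangular top, 26 mm thick, top surface at z = 770 mm, supported by four 42×42 mm square legs, each inset 26 mm from the nearest pair of top edges, running from the floor. Four apron rails, 42 mm thick and 61 mm tall, run between adjacent legs with their top edges flush with the underside of the top and their outer faces flush with the legs' outer faces.

B is a four-legged stool. The seat is 273×333 mm, 42 mm thick, top at z = 403 mm. It stands on four square legs, each 28×28 mm in cross-section, from z = 0 to the seat underside, each flush with a corner of the seat. Four stretchers, 28 mm wide and 18 mm tall, connect adjacent legs with their undersides at z = 260 mm, each running between the inner faces of the legs it joins and aligned with the legs' outer faces on the other axis.

Four stools sit around the table at the −y, +y, −x, +x sides.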